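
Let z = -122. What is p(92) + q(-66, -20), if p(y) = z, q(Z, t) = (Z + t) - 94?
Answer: -302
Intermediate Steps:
q(Z, t) = -94 + Z + t
p(y) = -122
p(92) + q(-66, -20) = -122 + (-94 - 66 - 20) = -122 - 180 = -302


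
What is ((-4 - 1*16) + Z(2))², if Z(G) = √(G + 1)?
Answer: (20 - √3)² ≈ 333.72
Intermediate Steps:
Z(G) = √(1 + G)
((-4 - 1*16) + Z(2))² = ((-4 - 1*16) + √(1 + 2))² = ((-4 - 16) + √3)² = (-20 + √3)²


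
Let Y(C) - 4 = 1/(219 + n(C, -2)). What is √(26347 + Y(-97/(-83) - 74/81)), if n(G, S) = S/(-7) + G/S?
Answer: √11212302059348732585/20627605 ≈ 162.33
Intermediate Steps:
n(G, S) = -S/7 + G/S (n(G, S) = S*(-⅐) + G/S = -S/7 + G/S)
Y(C) = 4 + 1/(1535/7 - C/2) (Y(C) = 4 + 1/(219 + (-⅐*(-2) + C/(-2))) = 4 + 1/(219 + (2/7 + C*(-½))) = 4 + 1/(219 + (2/7 - C/2)) = 4 + 1/(1535/7 - C/2))
√(26347 + Y(-97/(-83) - 74/81)) = √(26347 + 2*(6147 - 14*(-97/(-83) - 74/81))/(3070 - 7*(-97/(-83) - 74/81))) = √(26347 + 2*(6147 - 14*(-97*(-1/83) - 74*1/81))/(3070 - 7*(-97*(-1/83) - 74*1/81))) = √(26347 + 2*(6147 - 14*(97/83 - 74/81))/(3070 - 7*(97/83 - 74/81))) = √(26347 + 2*(6147 - 14*1715/6723)/(3070 - 7*1715/6723)) = √(26347 + 2*(6147 - 24010/6723)/(3070 - 12005/6723)) = √(26347 + 2*(41302271/6723)/(20627605/6723)) = √(26347 + 2*(6723/20627605)*(41302271/6723)) = √(26347 + 82604542/20627605) = √(543558113477/20627605) = √11212302059348732585/20627605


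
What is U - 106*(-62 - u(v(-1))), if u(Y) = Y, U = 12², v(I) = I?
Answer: 6610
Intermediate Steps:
U = 144
U - 106*(-62 - u(v(-1))) = 144 - 106*(-62 - 1*(-1)) = 144 - 106*(-62 + 1) = 144 - 106*(-61) = 144 + 6466 = 6610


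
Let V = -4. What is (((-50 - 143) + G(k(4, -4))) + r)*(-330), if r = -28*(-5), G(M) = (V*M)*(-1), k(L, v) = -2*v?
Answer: 6930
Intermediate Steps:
G(M) = 4*M (G(M) = -4*M*(-1) = 4*M)
r = 140
(((-50 - 143) + G(k(4, -4))) + r)*(-330) = (((-50 - 143) + 4*(-2*(-4))) + 140)*(-330) = ((-193 + 4*8) + 140)*(-330) = ((-193 + 32) + 140)*(-330) = (-161 + 140)*(-330) = -21*(-330) = 6930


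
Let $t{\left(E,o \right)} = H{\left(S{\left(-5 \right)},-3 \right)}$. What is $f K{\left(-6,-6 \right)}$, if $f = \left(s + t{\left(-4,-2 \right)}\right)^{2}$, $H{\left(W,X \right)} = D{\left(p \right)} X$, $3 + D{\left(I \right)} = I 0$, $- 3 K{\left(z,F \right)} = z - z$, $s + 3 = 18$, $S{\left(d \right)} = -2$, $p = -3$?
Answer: $0$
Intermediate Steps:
$s = 15$ ($s = -3 + 18 = 15$)
$K{\left(z,F \right)} = 0$ ($K{\left(z,F \right)} = - \frac{z - z}{3} = \left(- \frac{1}{3}\right) 0 = 0$)
$D{\left(I \right)} = -3$ ($D{\left(I \right)} = -3 + I 0 = -3 + 0 = -3$)
$H{\left(W,X \right)} = - 3 X$
$t{\left(E,o \right)} = 9$ ($t{\left(E,o \right)} = \left(-3\right) \left(-3\right) = 9$)
$f = 576$ ($f = \left(15 + 9\right)^{2} = 24^{2} = 576$)
$f K{\left(-6,-6 \right)} = 576 \cdot 0 = 0$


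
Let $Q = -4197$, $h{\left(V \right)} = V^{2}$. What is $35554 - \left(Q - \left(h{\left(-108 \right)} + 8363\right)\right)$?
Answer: $59778$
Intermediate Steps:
$35554 - \left(Q - \left(h{\left(-108 \right)} + 8363\right)\right) = 35554 - \left(-4197 - \left(\left(-108\right)^{2} + 8363\right)\right) = 35554 - \left(-4197 - \left(11664 + 8363\right)\right) = 35554 - \left(-4197 - 20027\right) = 35554 - -24224 = 35554 + 24224 = 59778$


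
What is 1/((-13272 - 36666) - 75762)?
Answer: -1/125700 ≈ -7.9554e-6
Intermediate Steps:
1/((-13272 - 36666) - 75762) = 1/(-49938 - 75762) = 1/(-125700) = -1/125700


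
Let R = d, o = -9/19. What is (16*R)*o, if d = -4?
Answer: 576/19 ≈ 30.316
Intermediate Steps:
o = -9/19 (o = -9*1/19 = -9/19 ≈ -0.47368)
R = -4
(16*R)*o = (16*(-4))*(-9/19) = -64*(-9/19) = 576/19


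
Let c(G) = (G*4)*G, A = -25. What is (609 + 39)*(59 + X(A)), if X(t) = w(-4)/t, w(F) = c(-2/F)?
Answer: 955152/25 ≈ 38206.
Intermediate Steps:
c(G) = 4*G**2 (c(G) = (4*G)*G = 4*G**2)
w(F) = 16/F**2 (w(F) = 4*(-2/F)**2 = 4*(4/F**2) = 16/F**2)
X(t) = 1/t (X(t) = (16/(-4)**2)/t = (16*(1/16))/t = 1/t)
(609 + 39)*(59 + X(A)) = (609 + 39)*(59 + 1/(-25)) = 648*(59 - 1/25) = 648*(1474/25) = 955152/25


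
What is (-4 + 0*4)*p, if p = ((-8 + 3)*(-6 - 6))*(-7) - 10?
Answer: 1720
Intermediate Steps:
p = -430 (p = -5*(-12)*(-7) - 10 = 60*(-7) - 10 = -420 - 10 = -430)
(-4 + 0*4)*p = (-4 + 0*4)*(-430) = (-4 + 0)*(-430) = -4*(-430) = 1720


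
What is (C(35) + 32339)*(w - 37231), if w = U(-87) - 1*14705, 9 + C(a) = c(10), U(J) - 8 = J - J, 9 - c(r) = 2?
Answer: -1679195736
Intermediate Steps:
c(r) = 7 (c(r) = 9 - 1*2 = 9 - 2 = 7)
U(J) = 8 (U(J) = 8 + (J - J) = 8 + 0 = 8)
C(a) = -2 (C(a) = -9 + 7 = -2)
w = -14697 (w = 8 - 1*14705 = 8 - 14705 = -14697)
(C(35) + 32339)*(w - 37231) = (-2 + 32339)*(-14697 - 37231) = 32337*(-51928) = -1679195736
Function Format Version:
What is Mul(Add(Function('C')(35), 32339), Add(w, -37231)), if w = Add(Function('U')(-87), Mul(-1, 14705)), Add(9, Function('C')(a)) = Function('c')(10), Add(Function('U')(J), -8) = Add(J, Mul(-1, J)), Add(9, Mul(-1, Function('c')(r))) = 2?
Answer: -1679195736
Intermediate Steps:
Function('c')(r) = 7 (Function('c')(r) = Add(9, Mul(-1, 2)) = Add(9, -2) = 7)
Function('U')(J) = 8 (Function('U')(J) = Add(8, Add(J, Mul(-1, J))) = Add(8, 0) = 8)
Function('C')(a) = -2 (Function('C')(a) = Add(-9, 7) = -2)
w = -14697 (w = Add(8, Mul(-1, 14705)) = Add(8, -14705) = -14697)
Mul(Add(Function('C')(35), 32339), Add(w, -37231)) = Mul(Add(-2, 32339), Add(-14697, -37231)) = Mul(32337, -51928) = -1679195736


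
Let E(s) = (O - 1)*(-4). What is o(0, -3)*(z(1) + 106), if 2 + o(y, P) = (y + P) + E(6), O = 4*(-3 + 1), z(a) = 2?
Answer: 3348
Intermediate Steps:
O = -8 (O = 4*(-2) = -8)
E(s) = 36 (E(s) = (-8 - 1)*(-4) = -9*(-4) = 36)
o(y, P) = 34 + P + y (o(y, P) = -2 + ((y + P) + 36) = -2 + ((P + y) + 36) = -2 + (36 + P + y) = 34 + P + y)
o(0, -3)*(z(1) + 106) = (34 - 3 + 0)*(2 + 106) = 31*108 = 3348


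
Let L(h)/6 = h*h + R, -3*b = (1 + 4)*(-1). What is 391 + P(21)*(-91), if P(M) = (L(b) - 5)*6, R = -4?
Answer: 7125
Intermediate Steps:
b = 5/3 (b = -(1 + 4)*(-1)/3 = -5*(-1)/3 = -⅓*(-5) = 5/3 ≈ 1.6667)
L(h) = -24 + 6*h² (L(h) = 6*(h*h - 4) = 6*(h² - 4) = 6*(-4 + h²) = -24 + 6*h²)
P(M) = -74 (P(M) = ((-24 + 6*(5/3)²) - 5)*6 = ((-24 + 6*(25/9)) - 5)*6 = ((-24 + 50/3) - 5)*6 = (-22/3 - 5)*6 = -37/3*6 = -74)
391 + P(21)*(-91) = 391 - 74*(-91) = 391 + 6734 = 7125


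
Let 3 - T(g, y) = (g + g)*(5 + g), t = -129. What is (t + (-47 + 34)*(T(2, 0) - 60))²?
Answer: 952576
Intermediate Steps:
T(g, y) = 3 - 2*g*(5 + g) (T(g, y) = 3 - (g + g)*(5 + g) = 3 - 2*g*(5 + g))
(t + (-47 + 34)*(T(2, 0) - 60))² = (-129 + (-47 + 34)*((3 - 10*2 - 2*2²) - 60))² = (-129 - 13*((3 - 20 - 2*4) - 60))² = (-129 - 13*((3 - 20 - 8) - 60))² = (-129 - 13*(-25 - 60))² = (-129 - 13*(-85))² = (-129 + 1105)² = 976² = 952576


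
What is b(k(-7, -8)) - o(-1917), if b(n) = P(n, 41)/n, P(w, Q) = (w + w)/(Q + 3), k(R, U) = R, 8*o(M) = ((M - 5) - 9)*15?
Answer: 318619/88 ≈ 3620.7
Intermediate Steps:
o(M) = -105/4 + 15*M/8 (o(M) = (((M - 5) - 9)*15)/8 = (((-5 + M) - 9)*15)/8 = ((-14 + M)*15)/8 = (-210 + 15*M)/8 = -105/4 + 15*M/8)
P(w, Q) = 2*w/(3 + Q) (P(w, Q) = (2*w)/(3 + Q) = 2*w/(3 + Q))
b(n) = 1/22 (b(n) = (2*n/(3 + 41))/n = (2*n/44)/n = (2*n*(1/44))/n = (n/22)/n = 1/22)
b(k(-7, -8)) - o(-1917) = 1/22 - (-105/4 + (15/8)*(-1917)) = 1/22 - (-105/4 - 28755/8) = 1/22 - 1*(-28965/8) = 1/22 + 28965/8 = 318619/88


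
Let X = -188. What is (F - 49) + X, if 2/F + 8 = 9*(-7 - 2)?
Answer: -21095/89 ≈ -237.02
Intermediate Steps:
F = -2/89 (F = 2/(-8 + 9*(-7 - 2)) = 2/(-8 + 9*(-9)) = 2/(-8 - 81) = 2/(-89) = 2*(-1/89) = -2/89 ≈ -0.022472)
(F - 49) + X = (-2/89 - 49) - 188 = -4363/89 - 188 = -21095/89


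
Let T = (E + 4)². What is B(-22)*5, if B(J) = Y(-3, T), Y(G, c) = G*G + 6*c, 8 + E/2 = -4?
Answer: 12045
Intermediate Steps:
E = -24 (E = -16 + 2*(-4) = -16 - 8 = -24)
T = 400 (T = (-24 + 4)² = (-20)² = 400)
Y(G, c) = G² + 6*c
B(J) = 2409 (B(J) = (-3)² + 6*400 = 9 + 2400 = 2409)
B(-22)*5 = 2409*5 = 12045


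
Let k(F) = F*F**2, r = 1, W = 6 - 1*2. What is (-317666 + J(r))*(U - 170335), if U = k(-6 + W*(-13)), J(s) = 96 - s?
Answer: 116055369237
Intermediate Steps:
W = 4 (W = 6 - 2 = 4)
k(F) = F**3
U = -195112 (U = (-6 + 4*(-13))**3 = (-6 - 52)**3 = (-58)**3 = -195112)
(-317666 + J(r))*(U - 170335) = (-317666 + (96 - 1*1))*(-195112 - 170335) = (-317666 + (96 - 1))*(-365447) = (-317666 + 95)*(-365447) = -317571*(-365447) = 116055369237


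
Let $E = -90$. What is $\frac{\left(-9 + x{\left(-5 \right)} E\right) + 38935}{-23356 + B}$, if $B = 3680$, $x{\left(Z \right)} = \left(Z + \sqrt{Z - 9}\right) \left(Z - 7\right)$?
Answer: $- \frac{16763}{9838} - \frac{270 i \sqrt{14}}{4919} \approx -1.7039 - 0.20538 i$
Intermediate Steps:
$x{\left(Z \right)} = \left(-7 + Z\right) \left(Z + \sqrt{-9 + Z}\right)$ ($x{\left(Z \right)} = \left(Z + \sqrt{-9 + Z}\right) \left(-7 + Z\right) = \left(-7 + Z\right) \left(Z + \sqrt{-9 + Z}\right)$)
$\frac{\left(-9 + x{\left(-5 \right)} E\right) + 38935}{-23356 + B} = \frac{\left(-9 + \left(\left(-5\right)^{2} - -35 - 7 \sqrt{-9 - 5} - 5 \sqrt{-9 - 5}\right) \left(-90\right)\right) + 38935}{-23356 + 3680} = \frac{\left(-9 + \left(25 + 35 - 7 \sqrt{-14} - 5 \sqrt{-14}\right) \left(-90\right)\right) + 38935}{-19676} = \left(\left(-9 + \left(25 + 35 - 7 i \sqrt{14} - 5 i \sqrt{14}\right) \left(-90\right)\right) + 38935\right) \left(- \frac{1}{19676}\right) = \left(\left(-9 + \left(60 - 12 i \sqrt{14}\right) \left(-90\right)\right) + 38935\right) \left(- \frac{1}{19676}\right) = \left(\left(-9 - \left(5400 - 1080 i \sqrt{14}\right)\right) + 38935\right) \left(- \frac{1}{19676}\right) = \left(\left(-5409 + 1080 i \sqrt{14}\right) + 38935\right) \left(- \frac{1}{19676}\right) = \left(33526 + 1080 i \sqrt{14}\right) \left(- \frac{1}{19676}\right) = - \frac{16763}{9838} - \frac{270 i \sqrt{14}}{4919}$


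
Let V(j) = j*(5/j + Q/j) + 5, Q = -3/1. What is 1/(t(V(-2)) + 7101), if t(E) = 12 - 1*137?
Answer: 1/6976 ≈ 0.00014335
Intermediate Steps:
Q = -3 (Q = -3*1 = -3)
V(j) = 7 (V(j) = j*(5/j - 3/j) + 5 = j*(2/j) + 5 = 2 + 5 = 7)
t(E) = -125 (t(E) = 12 - 137 = -125)
1/(t(V(-2)) + 7101) = 1/(-125 + 7101) = 1/6976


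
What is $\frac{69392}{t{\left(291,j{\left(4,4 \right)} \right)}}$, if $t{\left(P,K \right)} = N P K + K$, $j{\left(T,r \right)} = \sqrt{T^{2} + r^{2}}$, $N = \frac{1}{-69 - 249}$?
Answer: $\frac{919444 \sqrt{2}}{9} \approx 1.4448 \cdot 10^{5}$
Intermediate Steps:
$N = - \frac{1}{318}$ ($N = \frac{1}{-318} = - \frac{1}{318} \approx -0.0031447$)
$t{\left(P,K \right)} = K - \frac{K P}{318}$ ($t{\left(P,K \right)} = - \frac{P}{318} K + K = - \frac{K P}{318} + K = K - \frac{K P}{318}$)
$\frac{69392}{t{\left(291,j{\left(4,4 \right)} \right)}} = \frac{69392}{\frac{1}{318} \sqrt{4^{2} + 4^{2}} \left(318 - 291\right)} = \frac{69392}{\frac{1}{318} \sqrt{16 + 16} \left(318 - 291\right)} = \frac{69392}{\frac{1}{318} \sqrt{32} \cdot 27} = \frac{69392}{\frac{1}{318} \cdot 4 \sqrt{2} \cdot 27} = \frac{69392}{\frac{18}{53} \sqrt{2}} = 69392 \frac{53 \sqrt{2}}{36} = \frac{919444 \sqrt{2}}{9}$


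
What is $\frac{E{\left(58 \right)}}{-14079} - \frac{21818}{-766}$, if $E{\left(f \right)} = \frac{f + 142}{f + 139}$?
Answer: $\frac{30256722167}{1062274629} \approx 28.483$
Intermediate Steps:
$E{\left(f \right)} = \frac{142 + f}{139 + f}$
$\frac{E{\left(58 \right)}}{-14079} - \frac{21818}{-766} = \frac{\frac{1}{139 + 58} \left(142 + 58\right)}{-14079} - \frac{21818}{-766} = \frac{1}{197} \cdot 200 \left(- \frac{1}{14079}\right) - - \frac{10909}{383} = \frac{1}{197} \cdot 200 \left(- \frac{1}{14079}\right) + \frac{10909}{383} = \frac{200}{197} \left(- \frac{1}{14079}\right) + \frac{10909}{383} = - \frac{200}{2773563} + \frac{10909}{383} = \frac{30256722167}{1062274629}$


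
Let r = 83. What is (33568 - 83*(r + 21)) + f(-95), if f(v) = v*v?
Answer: 33961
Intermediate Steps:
f(v) = v²
(33568 - 83*(r + 21)) + f(-95) = (33568 - 83*(83 + 21)) + (-95)² = (33568 - 83*104) + 9025 = (33568 - 8632) + 9025 = 24936 + 9025 = 33961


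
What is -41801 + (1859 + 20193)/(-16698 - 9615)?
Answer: -1099931765/26313 ≈ -41802.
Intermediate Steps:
-41801 + (1859 + 20193)/(-16698 - 9615) = -41801 + 22052/(-26313) = -41801 + 22052*(-1/26313) = -41801 - 22052/26313 = -1099931765/26313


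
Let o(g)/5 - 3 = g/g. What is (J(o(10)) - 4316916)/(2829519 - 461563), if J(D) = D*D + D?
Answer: -1079124/591989 ≈ -1.8229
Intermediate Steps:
o(g) = 20 (o(g) = 15 + 5*(g/g) = 15 + 5*1 = 15 + 5 = 20)
J(D) = D + D**2 (J(D) = D**2 + D = D + D**2)
(J(o(10)) - 4316916)/(2829519 - 461563) = (20*(1 + 20) - 4316916)/(2829519 - 461563) = (20*21 - 4316916)/2367956 = (420 - 4316916)*(1/2367956) = -4316496*1/2367956 = -1079124/591989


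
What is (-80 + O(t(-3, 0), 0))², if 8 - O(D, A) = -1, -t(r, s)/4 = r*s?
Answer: 5041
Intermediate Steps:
t(r, s) = -4*r*s
O(D, A) = 9 (O(D, A) = 8 - 1*(-1) = 8 + 1 = 9)
(-80 + O(t(-3, 0), 0))² = (-80 + 9)² = (-71)² = 5041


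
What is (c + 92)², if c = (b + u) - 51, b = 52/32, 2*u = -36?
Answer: 38809/64 ≈ 606.39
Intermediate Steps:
u = -18 (u = (½)*(-36) = -18)
b = 13/8 (b = 52*(1/32) = 13/8 ≈ 1.6250)
c = -539/8 (c = (13/8 - 18) - 51 = -131/8 - 51 = -539/8 ≈ -67.375)
(c + 92)² = (-539/8 + 92)² = (197/8)² = 38809/64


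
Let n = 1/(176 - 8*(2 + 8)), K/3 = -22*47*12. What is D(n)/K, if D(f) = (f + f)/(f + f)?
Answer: -1/37224 ≈ -2.6864e-5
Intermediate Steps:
K = -37224 (K = 3*(-22*47*12) = 3*(-1034*12) = 3*(-12408) = -37224)
n = 1/96 (n = 1/(176 - 8*10) = 1/(176 - 80) = 1/96 ≈ 0.010417)
D(f) = 1 (D(f) = (2*f)/((2*f)) = (2*f)*(1/(2*f)) = 1)
D(n)/K = 1/(-37224) = 1*(-1/37224) = -1/37224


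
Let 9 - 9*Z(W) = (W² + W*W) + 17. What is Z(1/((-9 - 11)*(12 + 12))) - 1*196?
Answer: -204134401/1036800 ≈ -196.89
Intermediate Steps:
Z(W) = -8/9 - 2*W²/9 (Z(W) = 1 - ((W² + W*W) + 17)/9 = 1 - ((W² + W²) + 17)/9 = 1 - (2*W² + 17)/9 = 1 - (17 + 2*W²)/9 = 1 + (-17/9 - 2*W²/9) = -8/9 - 2*W²/9)
Z(1/((-9 - 11)*(12 + 12))) - 1*196 = (-8/9 - 2*1/((-9 - 11)²*(12 + 12)²)/9) - 1*196 = (-8/9 - 2*(1/(-20*24))²/9) - 196 = (-8/9 - 2*(1/(-480))²/9) - 196 = (-8/9 - 2*(-1/480)²/9) - 196 = (-8/9 - 2/9*1/230400) - 196 = (-8/9 - 1/1036800) - 196 = -921601/1036800 - 196 = -204134401/1036800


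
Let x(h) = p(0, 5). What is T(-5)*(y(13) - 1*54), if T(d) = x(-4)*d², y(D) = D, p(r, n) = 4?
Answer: -4100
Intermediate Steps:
x(h) = 4
T(d) = 4*d²
T(-5)*(y(13) - 1*54) = (4*(-5)²)*(13 - 1*54) = (4*25)*(13 - 54) = 100*(-41) = -4100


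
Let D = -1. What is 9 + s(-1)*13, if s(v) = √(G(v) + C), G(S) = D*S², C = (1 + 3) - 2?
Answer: 22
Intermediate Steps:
C = 2 (C = 4 - 2 = 2)
G(S) = -S²
s(v) = √(2 - v²) (s(v) = √(-v² + 2) = √(2 - v²))
9 + s(-1)*13 = 9 + √(2 - 1*(-1)²)*13 = 9 + √(2 - 1*1)*13 = 9 + √(2 - 1)*13 = 9 + √1*13 = 9 + 1*13 = 9 + 13 = 22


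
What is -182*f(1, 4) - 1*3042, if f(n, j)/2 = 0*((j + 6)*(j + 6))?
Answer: -3042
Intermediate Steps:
f(n, j) = 0 (f(n, j) = 2*(0*((j + 6)*(j + 6))) = 2*(0*((6 + j)*(6 + j))) = 2*(0*(6 + j)**2) = 2*0 = 0)
-182*f(1, 4) - 1*3042 = -182*0 - 1*3042 = 0 - 3042 = -3042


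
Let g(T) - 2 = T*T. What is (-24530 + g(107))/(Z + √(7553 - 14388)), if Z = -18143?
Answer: 237292297/329175284 + 13079*I*√6835/329175284 ≈ 0.72087 + 0.0032849*I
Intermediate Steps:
g(T) = 2 + T² (g(T) = 2 + T*T = 2 + T²)
(-24530 + g(107))/(Z + √(7553 - 14388)) = (-24530 + (2 + 107²))/(-18143 + √(7553 - 14388)) = (-24530 + (2 + 11449))/(-18143 + √(-6835)) = (-24530 + 11451)/(-18143 + I*√6835) = -13079/(-18143 + I*√6835)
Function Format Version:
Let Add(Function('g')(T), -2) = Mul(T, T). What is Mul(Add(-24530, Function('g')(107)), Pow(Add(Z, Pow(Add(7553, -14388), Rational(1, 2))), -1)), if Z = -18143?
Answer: Add(Rational(237292297, 329175284), Mul(Rational(13079, 329175284), I, Pow(6835, Rational(1, 2)))) ≈ Add(0.72087, Mul(0.0032849, I))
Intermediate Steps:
Function('g')(T) = Add(2, Pow(T, 2)) (Function('g')(T) = Add(2, Mul(T, T)) = Add(2, Pow(T, 2)))
Mul(Add(-24530, Function('g')(107)), Pow(Add(Z, Pow(Add(7553, -14388), Rational(1, 2))), -1)) = Mul(Add(-24530, Add(2, Pow(107, 2))), Pow(Add(-18143, Pow(Add(7553, -14388), Rational(1, 2))), -1)) = Mul(Add(-24530, Add(2, 11449)), Pow(Add(-18143, Pow(-6835, Rational(1, 2))), -1)) = Mul(Add(-24530, 11451), Pow(Add(-18143, Mul(I, Pow(6835, Rational(1, 2)))), -1)) = Mul(-13079, Pow(Add(-18143, Mul(I, Pow(6835, Rational(1, 2)))), -1))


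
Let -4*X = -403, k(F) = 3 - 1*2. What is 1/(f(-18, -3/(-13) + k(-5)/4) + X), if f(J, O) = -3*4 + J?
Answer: 4/283 ≈ 0.014134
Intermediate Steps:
k(F) = 1 (k(F) = 3 - 2 = 1)
f(J, O) = -12 + J
X = 403/4 (X = -¼*(-403) = 403/4 ≈ 100.75)
1/(f(-18, -3/(-13) + k(-5)/4) + X) = 1/((-12 - 18) + 403/4) = 1/(-30 + 403/4) = 1/(283/4) = 4/283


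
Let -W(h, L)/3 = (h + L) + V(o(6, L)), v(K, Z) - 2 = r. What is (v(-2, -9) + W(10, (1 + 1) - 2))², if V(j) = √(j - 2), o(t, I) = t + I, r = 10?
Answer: 576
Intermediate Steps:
v(K, Z) = 12 (v(K, Z) = 2 + 10 = 12)
o(t, I) = I + t
V(j) = √(-2 + j)
W(h, L) = -3*L - 3*h - 3*√(4 + L) (W(h, L) = -3*((h + L) + √(-2 + (L + 6))) = -3*((L + h) + √(-2 + (6 + L))) = -3*((L + h) + √(4 + L)) = -3*(L + h + √(4 + L)) = -3*L - 3*h - 3*√(4 + L))
(v(-2, -9) + W(10, (1 + 1) - 2))² = (12 + (-3*((1 + 1) - 2) - 3*10 - 3*√(4 + ((1 + 1) - 2))))² = (12 + (-3*(2 - 2) - 30 - 3*√(4 + (2 - 2))))² = (12 + (-3*0 - 30 - 3*√(4 + 0)))² = (12 + (0 - 30 - 3*√4))² = (12 + (0 - 30 - 3*2))² = (12 + (0 - 30 - 6))² = (12 - 36)² = (-24)² = 576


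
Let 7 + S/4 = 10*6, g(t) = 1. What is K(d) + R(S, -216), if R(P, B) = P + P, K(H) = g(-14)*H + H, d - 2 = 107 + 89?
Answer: 820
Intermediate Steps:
d = 198 (d = 2 + (107 + 89) = 2 + 196 = 198)
K(H) = 2*H (K(H) = 1*H + H = H + H = 2*H)
S = 212 (S = -28 + 4*(10*6) = -28 + 4*60 = -28 + 240 = 212)
R(P, B) = 2*P
K(d) + R(S, -216) = 2*198 + 2*212 = 396 + 424 = 820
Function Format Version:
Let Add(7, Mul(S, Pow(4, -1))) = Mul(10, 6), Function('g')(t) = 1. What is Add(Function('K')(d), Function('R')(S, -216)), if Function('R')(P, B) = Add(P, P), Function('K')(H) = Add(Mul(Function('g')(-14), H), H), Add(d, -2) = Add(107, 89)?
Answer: 820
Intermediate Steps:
d = 198 (d = Add(2, Add(107, 89)) = Add(2, 196) = 198)
Function('K')(H) = Mul(2, H) (Function('K')(H) = Add(Mul(1, H), H) = Add(H, H) = Mul(2, H))
S = 212 (S = Add(-28, Mul(4, Mul(10, 6))) = Add(-28, Mul(4, 60)) = Add(-28, 240) = 212)
Function('R')(P, B) = Mul(2, P)
Add(Function('K')(d), Function('R')(S, -216)) = Add(Mul(2, 198), Mul(2, 212)) = Add(396, 424) = 820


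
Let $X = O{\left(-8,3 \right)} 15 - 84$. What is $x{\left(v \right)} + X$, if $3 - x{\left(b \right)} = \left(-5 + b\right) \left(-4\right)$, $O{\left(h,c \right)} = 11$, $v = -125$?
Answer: $-436$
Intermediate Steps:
$X = 81$ ($X = 11 \cdot 15 - 84 = 165 - 84 = 81$)
$x{\left(b \right)} = -17 + 4 b$ ($x{\left(b \right)} = 3 - \left(-5 + b\right) \left(-4\right) = 3 - \left(20 - 4 b\right) = 3 + \left(-20 + 4 b\right) = -17 + 4 b$)
$x{\left(v \right)} + X = \left(-17 + 4 \left(-125\right)\right) + 81 = \left(-17 - 500\right) + 81 = -517 + 81 = -436$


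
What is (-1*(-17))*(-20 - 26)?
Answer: -782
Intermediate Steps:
(-1*(-17))*(-20 - 26) = 17*(-46) = -782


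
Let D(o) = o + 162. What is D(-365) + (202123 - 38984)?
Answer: 162936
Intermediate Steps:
D(o) = 162 + o
D(-365) + (202123 - 38984) = (162 - 365) + (202123 - 38984) = -203 + 163139 = 162936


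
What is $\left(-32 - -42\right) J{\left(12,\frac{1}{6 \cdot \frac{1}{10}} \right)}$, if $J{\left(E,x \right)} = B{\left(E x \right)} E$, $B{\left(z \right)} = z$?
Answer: $2400$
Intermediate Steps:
$J{\left(E,x \right)} = x E^{2}$ ($J{\left(E,x \right)} = E x E = x E^{2}$)
$\left(-32 - -42\right) J{\left(12,\frac{1}{6 \cdot \frac{1}{10}} \right)} = \left(-32 - -42\right) \frac{12^{2}}{6 \cdot \frac{1}{10}} = \left(-32 + 42\right) \frac{1}{6 \cdot \frac{1}{10}} \cdot 144 = 10 \frac{1}{\frac{3}{5}} \cdot 144 = 10 \cdot \frac{5}{3} \cdot 144 = 10 \cdot 240 = 2400$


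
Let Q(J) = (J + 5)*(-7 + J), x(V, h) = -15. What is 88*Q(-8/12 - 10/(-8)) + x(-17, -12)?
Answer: -57019/18 ≈ -3167.7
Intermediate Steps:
Q(J) = (-7 + J)*(5 + J) (Q(J) = (5 + J)*(-7 + J) = (-7 + J)*(5 + J))
88*Q(-8/12 - 10/(-8)) + x(-17, -12) = 88*(-35 + (-8/12 - 10/(-8))² - 2*(-8/12 - 10/(-8))) - 15 = 88*(-35 + (-8*1/12 - 10*(-⅛))² - 2*(-8*1/12 - 10*(-⅛))) - 15 = 88*(-35 + (-⅔ + 5/4)² - 2*(-⅔ + 5/4)) - 15 = 88*(-35 + (7/12)² - 2*7/12) - 15 = 88*(-35 + 49/144 - 7/6) - 15 = 88*(-5159/144) - 15 = -56749/18 - 15 = -57019/18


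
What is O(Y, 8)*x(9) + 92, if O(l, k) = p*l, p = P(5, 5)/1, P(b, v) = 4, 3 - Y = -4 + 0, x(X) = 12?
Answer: 428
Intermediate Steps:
Y = 7 (Y = 3 - (-4 + 0) = 3 - 1*(-4) = 3 + 4 = 7)
p = 4 (p = 4/1 = 4*1 = 4)
O(l, k) = 4*l
O(Y, 8)*x(9) + 92 = (4*7)*12 + 92 = 28*12 + 92 = 336 + 92 = 428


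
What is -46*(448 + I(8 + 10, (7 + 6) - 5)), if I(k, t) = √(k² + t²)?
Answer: -20608 - 92*√97 ≈ -21514.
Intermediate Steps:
-46*(448 + I(8 + 10, (7 + 6) - 5)) = -46*(448 + √((8 + 10)² + ((7 + 6) - 5)²)) = -46*(448 + √(18² + (13 - 5)²)) = -46*(448 + √(324 + 8²)) = -46*(448 + √(324 + 64)) = -46*(448 + √388) = -46*(448 + 2*√97) = -20608 - 92*√97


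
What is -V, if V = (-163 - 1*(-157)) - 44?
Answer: 50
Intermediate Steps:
V = -50 (V = (-163 + 157) - 44 = -6 - 44 = -50)
-V = -1*(-50) = 50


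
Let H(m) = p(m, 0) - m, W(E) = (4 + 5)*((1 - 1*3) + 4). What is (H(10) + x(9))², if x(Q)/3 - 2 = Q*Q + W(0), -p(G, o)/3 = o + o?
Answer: 85849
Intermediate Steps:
p(G, o) = -6*o (p(G, o) = -3*(o + o) = -6*o)
W(E) = 18 (W(E) = 9*((1 - 3) + 4) = 9*(-2 + 4) = 9*2 = 18)
x(Q) = 60 + 3*Q² (x(Q) = 6 + 3*(Q*Q + 18) = 6 + 3*(Q² + 18) = 6 + 3*(18 + Q²) = 6 + (54 + 3*Q²) = 60 + 3*Q²)
H(m) = -m (H(m) = -6*0 - m = 0 - m = -m)
(H(10) + x(9))² = (-1*10 + (60 + 3*9²))² = (-10 + (60 + 3*81))² = (-10 + (60 + 243))² = (-10 + 303)² = 293² = 85849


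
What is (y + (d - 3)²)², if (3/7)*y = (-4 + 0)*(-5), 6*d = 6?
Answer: 23104/9 ≈ 2567.1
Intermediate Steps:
d = 1 (d = (⅙)*6 = 1)
y = 140/3 (y = 7*((-4 + 0)*(-5))/3 = 7*(-4*(-5))/3 = (7/3)*20 = 140/3 ≈ 46.667)
(y + (d - 3)²)² = (140/3 + (1 - 3)²)² = (140/3 + (-2)²)² = (140/3 + 4)² = (152/3)² = 23104/9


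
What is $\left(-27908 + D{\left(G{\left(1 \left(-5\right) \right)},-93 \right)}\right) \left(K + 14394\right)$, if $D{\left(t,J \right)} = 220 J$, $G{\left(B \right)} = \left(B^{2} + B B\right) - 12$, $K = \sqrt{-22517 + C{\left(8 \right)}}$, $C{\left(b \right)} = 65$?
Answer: $-696208992 - 96736 i \sqrt{5613} \approx -6.9621 \cdot 10^{8} - 7.2475 \cdot 10^{6} i$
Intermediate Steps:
$K = 2 i \sqrt{5613}$ ($K = \sqrt{-22517 + 65} = \sqrt{-22452} = 2 i \sqrt{5613} \approx 149.84 i$)
$G{\left(B \right)} = -12 + 2 B^{2}$ ($G{\left(B \right)} = \left(B^{2} + B^{2}\right) - 12 = 2 B^{2} - 12 = -12 + 2 B^{2}$)
$\left(-27908 + D{\left(G{\left(1 \left(-5\right) \right)},-93 \right)}\right) \left(K + 14394\right) = \left(-27908 + 220 \left(-93\right)\right) \left(2 i \sqrt{5613} + 14394\right) = \left(-27908 - 20460\right) \left(14394 + 2 i \sqrt{5613}\right) = - 48368 \left(14394 + 2 i \sqrt{5613}\right) = -696208992 - 96736 i \sqrt{5613}$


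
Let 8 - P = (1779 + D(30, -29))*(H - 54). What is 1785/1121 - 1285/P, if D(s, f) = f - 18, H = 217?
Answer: 505360265/316467268 ≈ 1.5969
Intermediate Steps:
D(s, f) = -18 + f
P = -282308 (P = 8 - (1779 + (-18 - 29))*(217 - 54) = 8 - (1779 - 47)*163 = 8 - 1732*163 = 8 - 1*282316 = 8 - 282316 = -282308)
1785/1121 - 1285/P = 1785/1121 - 1285/(-282308) = 1785*(1/1121) - 1285*(-1/282308) = 1785/1121 + 1285/282308 = 505360265/316467268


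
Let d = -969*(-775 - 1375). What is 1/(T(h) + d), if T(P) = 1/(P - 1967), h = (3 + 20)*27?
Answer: 1346/2804189099 ≈ 4.8000e-7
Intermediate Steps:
h = 621 (h = 23*27 = 621)
d = 2083350 (d = -969*(-2150) = 2083350)
T(P) = 1/(-1967 + P)
1/(T(h) + d) = 1/(1/(-1967 + 621) + 2083350) = 1/(1/(-1346) + 2083350) = 1/(-1/1346 + 2083350) = 1/(2804189099/1346) = 1346/2804189099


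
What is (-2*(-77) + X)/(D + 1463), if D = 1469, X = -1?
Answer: 153/2932 ≈ 0.052183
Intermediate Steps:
(-2*(-77) + X)/(D + 1463) = (-2*(-77) - 1)/(1469 + 1463) = (154 - 1)/2932 = (1/2932)*153 = 153/2932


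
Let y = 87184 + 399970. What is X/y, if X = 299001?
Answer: 299001/487154 ≈ 0.61377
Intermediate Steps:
y = 487154
X/y = 299001/487154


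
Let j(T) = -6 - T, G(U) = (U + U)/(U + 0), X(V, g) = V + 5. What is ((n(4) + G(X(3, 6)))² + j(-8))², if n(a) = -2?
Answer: 4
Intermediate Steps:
X(V, g) = 5 + V
G(U) = 2 (G(U) = (2*U)/U = 2)
((n(4) + G(X(3, 6)))² + j(-8))² = ((-2 + 2)² + (-6 - 1*(-8)))² = (0² + (-6 + 8))² = (0 + 2)² = 2² = 4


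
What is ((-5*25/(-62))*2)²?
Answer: 15625/961 ≈ 16.259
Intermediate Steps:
((-5*25/(-62))*2)² = (-125*(-1/62)*2)² = ((125/62)*2)² = (125/31)² = 15625/961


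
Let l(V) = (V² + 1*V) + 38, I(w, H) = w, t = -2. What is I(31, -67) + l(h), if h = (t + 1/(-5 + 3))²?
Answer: 1829/16 ≈ 114.31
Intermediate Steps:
h = 25/4 (h = (-2 + 1/(-5 + 3))² = (-2 + 1/(-2))² = (-2 - ½)² = (-5/2)² = 25/4 ≈ 6.2500)
l(V) = 38 + V + V² (l(V) = (V² + V) + 38 = (V + V²) + 38 = 38 + V + V²)
I(31, -67) + l(h) = 31 + (38 + 25/4 + (25/4)²) = 31 + (38 + 25/4 + 625/16) = 31 + 1333/16 = 1829/16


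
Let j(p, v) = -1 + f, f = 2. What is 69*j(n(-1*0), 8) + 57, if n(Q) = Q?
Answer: 126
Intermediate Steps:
j(p, v) = 1 (j(p, v) = -1 + 2 = 1)
69*j(n(-1*0), 8) + 57 = 69*1 + 57 = 69 + 57 = 126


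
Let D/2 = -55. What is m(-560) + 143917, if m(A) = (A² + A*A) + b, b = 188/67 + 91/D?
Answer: 5683146873/7370 ≈ 7.7112e+5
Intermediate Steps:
D = -110 (D = 2*(-55) = -110)
b = 14583/7370 (b = 188/67 + 91/(-110) = 188*(1/67) + 91*(-1/110) = 188/67 - 91/110 = 14583/7370 ≈ 1.9787)
m(A) = 14583/7370 + 2*A² (m(A) = (A² + A*A) + 14583/7370 = (A² + A²) + 14583/7370 = 2*A² + 14583/7370 = 14583/7370 + 2*A²)
m(-560) + 143917 = (14583/7370 + 2*(-560)²) + 143917 = (14583/7370 + 2*313600) + 143917 = (14583/7370 + 627200) + 143917 = 4622478583/7370 + 143917 = 5683146873/7370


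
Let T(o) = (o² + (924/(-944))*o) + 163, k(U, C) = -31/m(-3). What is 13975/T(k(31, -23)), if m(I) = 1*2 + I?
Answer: 3298100/258103 ≈ 12.778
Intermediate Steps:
m(I) = 2 + I
k(U, C) = 31 (k(U, C) = -31/(2 - 3) = -31/(-1) = -31*(-1) = 31)
T(o) = 163 + o² - 231*o/236 (T(o) = (o² + (924*(-1/944))*o) + 163 = (o² - 231*o/236) + 163 = 163 + o² - 231*o/236)
13975/T(k(31, -23)) = 13975/(163 + 31² - 231/236*31) = 13975/(163 + 961 - 7161/236) = 13975/(258103/236) = 13975*(236/258103) = 3298100/258103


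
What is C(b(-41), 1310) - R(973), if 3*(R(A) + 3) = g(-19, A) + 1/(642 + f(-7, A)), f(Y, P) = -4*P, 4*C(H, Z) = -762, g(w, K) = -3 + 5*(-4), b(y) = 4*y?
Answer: -292229/1625 ≈ -179.83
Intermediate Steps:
g(w, K) = -23 (g(w, K) = -3 - 20 = -23)
C(H, Z) = -381/2 (C(H, Z) = (1/4)*(-762) = -381/2)
R(A) = -32/3 + 1/(3*(642 - 4*A)) (R(A) = -3 + (-23 + 1/(642 - 4*A))/3 = -3 + (-23/3 + 1/(3*(642 - 4*A))) = -32/3 + 1/(3*(642 - 4*A)))
C(b(-41), 1310) - R(973) = -381/2 - (20543 - 128*973)/(6*(-321 + 2*973)) = -381/2 - (20543 - 124544)/(6*(-321 + 1946)) = -381/2 - (-104001)/(6*1625) = -381/2 - 1*(-34667/3250) = -381/2 + 34667/3250 = -292229/1625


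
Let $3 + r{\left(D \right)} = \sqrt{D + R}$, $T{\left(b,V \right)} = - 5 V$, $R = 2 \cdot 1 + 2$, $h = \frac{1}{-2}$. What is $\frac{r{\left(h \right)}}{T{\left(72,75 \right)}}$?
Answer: $\frac{1}{125} - \frac{\sqrt{14}}{750} \approx 0.0030111$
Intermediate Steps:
$h = - \frac{1}{2} \approx -0.5$
$R = 4$ ($R = 2 + 2 = 4$)
$r{\left(D \right)} = -3 + \sqrt{4 + D}$ ($r{\left(D \right)} = -3 + \sqrt{D + 4} = -3 + \sqrt{4 + D}$)
$\frac{r{\left(h \right)}}{T{\left(72,75 \right)}} = \frac{-3 + \sqrt{4 - \frac{1}{2}}}{\left(-5\right) 75} = \frac{-3 + \sqrt{\frac{7}{2}}}{-375} = \left(-3 + \frac{\sqrt{14}}{2}\right) \left(- \frac{1}{375}\right) = \frac{1}{125} - \frac{\sqrt{14}}{750}$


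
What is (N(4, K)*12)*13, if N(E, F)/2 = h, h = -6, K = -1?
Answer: -1872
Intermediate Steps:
N(E, F) = -12 (N(E, F) = 2*(-6) = -12)
(N(4, K)*12)*13 = -12*12*13 = -144*13 = -1872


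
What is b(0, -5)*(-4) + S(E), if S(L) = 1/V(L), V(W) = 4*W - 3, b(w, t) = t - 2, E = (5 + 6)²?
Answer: 13469/481 ≈ 28.002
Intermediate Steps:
E = 121 (E = 11² = 121)
b(w, t) = -2 + t
V(W) = -3 + 4*W
S(L) = 1/(-3 + 4*L)
b(0, -5)*(-4) + S(E) = (-2 - 5)*(-4) + 1/(-3 + 4*121) = -7*(-4) + 1/(-3 + 484) = 28 + 1/481 = 13469/481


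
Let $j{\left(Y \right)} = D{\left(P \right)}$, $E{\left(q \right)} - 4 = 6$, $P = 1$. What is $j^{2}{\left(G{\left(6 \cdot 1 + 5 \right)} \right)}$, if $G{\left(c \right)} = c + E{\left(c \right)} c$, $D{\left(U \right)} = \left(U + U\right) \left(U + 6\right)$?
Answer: $196$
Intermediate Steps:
$E{\left(q \right)} = 10$ ($E{\left(q \right)} = 4 + 6 = 10$)
$D{\left(U \right)} = 2 U \left(6 + U\right)$
$G{\left(c \right)} = 11 c$ ($G{\left(c \right)} = c + 10 c = 11 c$)
$j{\left(Y \right)} = 14$ ($j{\left(Y \right)} = 2 \cdot 1 \left(6 + 1\right) = 2 \cdot 1 \cdot 7 = 14$)
$j^{2}{\left(G{\left(6 \cdot 1 + 5 \right)} \right)} = 14^{2} = 196$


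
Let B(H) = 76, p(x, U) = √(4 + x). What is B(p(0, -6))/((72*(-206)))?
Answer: -19/3708 ≈ -0.0051241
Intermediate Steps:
B(p(0, -6))/((72*(-206))) = 76/((72*(-206))) = 76/(-14832) = 76*(-1/14832) = -19/3708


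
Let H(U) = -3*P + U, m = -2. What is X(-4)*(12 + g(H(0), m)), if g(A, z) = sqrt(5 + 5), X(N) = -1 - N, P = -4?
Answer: 36 + 3*sqrt(10) ≈ 45.487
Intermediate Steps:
H(U) = 12 + U (H(U) = -3*(-4) + U = 12 + U)
g(A, z) = sqrt(10)
X(-4)*(12 + g(H(0), m)) = (-1 - 1*(-4))*(12 + sqrt(10)) = (-1 + 4)*(12 + sqrt(10)) = 3*(12 + sqrt(10)) = 36 + 3*sqrt(10)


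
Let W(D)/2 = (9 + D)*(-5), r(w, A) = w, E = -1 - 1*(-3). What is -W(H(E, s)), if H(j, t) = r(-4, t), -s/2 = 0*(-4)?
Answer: 50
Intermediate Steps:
s = 0 (s = -0*(-4) = -2*0 = 0)
E = 2 (E = -1 + 3 = 2)
H(j, t) = -4
W(D) = -90 - 10*D (W(D) = 2*((9 + D)*(-5)) = 2*(-45 - 5*D) = -90 - 10*D)
-W(H(E, s)) = -(-90 - 10*(-4)) = -(-90 + 40) = -1*(-50) = 50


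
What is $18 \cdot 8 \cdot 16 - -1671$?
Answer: $3975$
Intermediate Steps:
$18 \cdot 8 \cdot 16 - -1671 = 144 \cdot 16 + 1671 = 2304 + 1671 = 3975$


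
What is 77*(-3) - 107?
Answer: -338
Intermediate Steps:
77*(-3) - 107 = -231 - 107 = -338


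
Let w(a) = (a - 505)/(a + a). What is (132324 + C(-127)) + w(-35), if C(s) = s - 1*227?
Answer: 923844/7 ≈ 1.3198e+5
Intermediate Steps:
C(s) = -227 + s (C(s) = s - 227 = -227 + s)
w(a) = (-505 + a)/(2*a) (w(a) = (-505 + a)/((2*a)) = (-505 + a)*(1/(2*a)) = (-505 + a)/(2*a))
(132324 + C(-127)) + w(-35) = (132324 + (-227 - 127)) + (½)*(-505 - 35)/(-35) = (132324 - 354) + (½)*(-1/35)*(-540) = 131970 + 54/7 = 923844/7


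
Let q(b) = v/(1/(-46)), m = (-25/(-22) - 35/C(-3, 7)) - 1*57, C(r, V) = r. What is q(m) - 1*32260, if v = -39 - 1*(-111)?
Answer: -35572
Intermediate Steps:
v = 72 (v = -39 + 111 = 72)
m = -2917/66 (m = (-25/(-22) - 35/(-3)) - 1*57 = (-25*(-1/22) - 35*(-1/3)) - 57 = (25/22 + 35/3) - 57 = 845/66 - 57 = -2917/66 ≈ -44.197)
q(b) = -3312 (q(b) = 72/(1/(-46)) = 72/(-1/46) = 72*(-46) = -3312)
q(m) - 1*32260 = -3312 - 1*32260 = -3312 - 32260 = -35572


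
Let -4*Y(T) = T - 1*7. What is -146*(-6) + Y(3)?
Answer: 877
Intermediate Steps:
Y(T) = 7/4 - T/4 (Y(T) = -(T - 1*7)/4 = -(T - 7)/4 = -(-7 + T)/4 = 7/4 - T/4)
-146*(-6) + Y(3) = -146*(-6) + (7/4 - ¼*3) = 876 + (7/4 - ¾) = 876 + 1 = 877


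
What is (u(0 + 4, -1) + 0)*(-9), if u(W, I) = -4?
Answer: 36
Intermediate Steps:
(u(0 + 4, -1) + 0)*(-9) = (-4 + 0)*(-9) = -4*(-9) = 36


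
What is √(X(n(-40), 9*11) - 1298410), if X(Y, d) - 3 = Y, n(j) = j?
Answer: I*√1298447 ≈ 1139.5*I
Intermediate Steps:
X(Y, d) = 3 + Y
√(X(n(-40), 9*11) - 1298410) = √((3 - 40) - 1298410) = √(-37 - 1298410) = √(-1298447) = I*√1298447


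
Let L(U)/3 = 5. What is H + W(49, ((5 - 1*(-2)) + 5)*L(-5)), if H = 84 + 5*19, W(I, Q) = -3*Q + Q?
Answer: -181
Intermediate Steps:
L(U) = 15 (L(U) = 3*5 = 15)
W(I, Q) = -2*Q
H = 179 (H = 84 + 95 = 179)
H + W(49, ((5 - 1*(-2)) + 5)*L(-5)) = 179 - 2*((5 - 1*(-2)) + 5)*15 = 179 - 2*((5 + 2) + 5)*15 = 179 - 2*(7 + 5)*15 = 179 - 24*15 = 179 - 2*180 = 179 - 360 = -181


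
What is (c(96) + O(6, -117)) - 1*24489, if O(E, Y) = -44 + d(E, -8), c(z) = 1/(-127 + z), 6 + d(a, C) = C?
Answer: -760958/31 ≈ -24547.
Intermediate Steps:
d(a, C) = -6 + C
O(E, Y) = -58 (O(E, Y) = -44 + (-6 - 8) = -44 - 14 = -58)
(c(96) + O(6, -117)) - 1*24489 = (1/(-127 + 96) - 58) - 1*24489 = (1/(-31) - 58) - 24489 = (-1/31 - 58) - 24489 = -1799/31 - 24489 = -760958/31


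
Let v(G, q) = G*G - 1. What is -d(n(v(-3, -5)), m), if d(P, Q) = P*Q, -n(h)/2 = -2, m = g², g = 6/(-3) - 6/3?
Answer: -64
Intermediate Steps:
v(G, q) = -1 + G² (v(G, q) = G² - 1 = -1 + G²)
g = -4 (g = 6*(-⅓) - 6*⅓ = -2 - 2 = -4)
m = 16 (m = (-4)² = 16)
n(h) = 4 (n(h) = -2*(-2) = 4)
-d(n(v(-3, -5)), m) = -4*16 = -1*64 = -64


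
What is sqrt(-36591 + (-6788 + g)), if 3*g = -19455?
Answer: 2*I*sqrt(12466) ≈ 223.3*I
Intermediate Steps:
g = -6485 (g = (1/3)*(-19455) = -6485)
sqrt(-36591 + (-6788 + g)) = sqrt(-36591 + (-6788 - 6485)) = sqrt(-36591 - 13273) = sqrt(-49864) = 2*I*sqrt(12466)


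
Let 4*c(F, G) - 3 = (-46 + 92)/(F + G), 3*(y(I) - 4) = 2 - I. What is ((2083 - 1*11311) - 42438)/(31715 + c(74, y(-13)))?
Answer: -17153112/10529675 ≈ -1.6290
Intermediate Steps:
y(I) = 14/3 - I/3 (y(I) = 4 + (2 - I)/3 = 4 + (⅔ - I/3) = 14/3 - I/3)
c(F, G) = ¾ + 23/(2*(F + G)) (c(F, G) = ¾ + ((-46 + 92)/(F + G))/4 = ¾ + (46/(F + G))/4 = ¾ + 23/(2*(F + G)))
((2083 - 1*11311) - 42438)/(31715 + c(74, y(-13))) = ((2083 - 1*11311) - 42438)/(31715 + (46 + 3*74 + 3*(14/3 - ⅓*(-13)))/(4*(74 + (14/3 - ⅓*(-13))))) = ((2083 - 11311) - 42438)/(31715 + (46 + 222 + 3*(14/3 + 13/3))/(4*(74 + (14/3 + 13/3)))) = (-9228 - 42438)/(31715 + (46 + 222 + 3*9)/(4*(74 + 9))) = -51666/(31715 + (¼)*(46 + 222 + 27)/83) = -51666/(31715 + (¼)*(1/83)*295) = -51666/(31715 + 295/332) = -51666/10529675/332 = -51666*332/10529675 = -17153112/10529675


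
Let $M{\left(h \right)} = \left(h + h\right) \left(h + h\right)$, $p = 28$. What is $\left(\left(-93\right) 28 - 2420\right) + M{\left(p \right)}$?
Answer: $-1888$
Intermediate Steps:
$M{\left(h \right)} = 4 h^{2}$ ($M{\left(h \right)} = 2 h 2 h = 4 h^{2}$)
$\left(\left(-93\right) 28 - 2420\right) + M{\left(p \right)} = \left(\left(-93\right) 28 - 2420\right) + 4 \cdot 28^{2} = \left(-2604 - 2420\right) + 4 \cdot 784 = -5024 + 3136 = -1888$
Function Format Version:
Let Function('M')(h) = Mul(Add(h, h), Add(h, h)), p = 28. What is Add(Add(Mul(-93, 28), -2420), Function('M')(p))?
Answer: -1888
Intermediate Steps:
Function('M')(h) = Mul(4, Pow(h, 2)) (Function('M')(h) = Mul(Mul(2, h), Mul(2, h)) = Mul(4, Pow(h, 2)))
Add(Add(Mul(-93, 28), -2420), Function('M')(p)) = Add(Add(Mul(-93, 28), -2420), Mul(4, Pow(28, 2))) = Add(Add(-2604, -2420), Mul(4, 784)) = Add(-5024, 3136) = -1888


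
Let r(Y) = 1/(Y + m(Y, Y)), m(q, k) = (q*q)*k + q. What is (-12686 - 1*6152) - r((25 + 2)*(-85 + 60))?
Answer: -5793593462549/307548225 ≈ -18838.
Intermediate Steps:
m(q, k) = q + k*q² (m(q, k) = q²*k + q = k*q² + q = q + k*q²)
r(Y) = 1/(Y + Y*(1 + Y²)) (r(Y) = 1/(Y + Y*(1 + Y*Y)) = 1/(Y + Y*(1 + Y²)))
(-12686 - 1*6152) - r((25 + 2)*(-85 + 60)) = (-12686 - 1*6152) - 1/(((25 + 2)*(-85 + 60))*(2 + ((25 + 2)*(-85 + 60))²)) = (-12686 - 6152) - 1/((27*(-25))*(2 + (27*(-25))²)) = -18838 - 1/((-675)*(2 + (-675)²)) = -18838 - (-1)/(675*(2 + 455625)) = -18838 - (-1)/(675*455627) = -18838 - 1*(-1/307548225) = -18838 + 1/307548225 = -5793593462549/307548225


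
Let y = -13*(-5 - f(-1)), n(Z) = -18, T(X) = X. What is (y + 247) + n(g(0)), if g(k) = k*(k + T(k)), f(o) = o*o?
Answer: 307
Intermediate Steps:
f(o) = o**2
g(k) = 2*k**2 (g(k) = k*(k + k) = k*(2*k) = 2*k**2)
y = 78 (y = -13*(-5 - 1*(-1)**2) = -13*(-5 - 1*1) = -13*(-5 - 1) = -13*(-6) = 78)
(y + 247) + n(g(0)) = (78 + 247) - 18 = 325 - 18 = 307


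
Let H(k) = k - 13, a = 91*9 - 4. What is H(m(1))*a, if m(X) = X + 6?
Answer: -4890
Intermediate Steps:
m(X) = 6 + X
a = 815 (a = 819 - 4 = 815)
H(k) = -13 + k
H(m(1))*a = (-13 + (6 + 1))*815 = (-13 + 7)*815 = -6*815 = -4890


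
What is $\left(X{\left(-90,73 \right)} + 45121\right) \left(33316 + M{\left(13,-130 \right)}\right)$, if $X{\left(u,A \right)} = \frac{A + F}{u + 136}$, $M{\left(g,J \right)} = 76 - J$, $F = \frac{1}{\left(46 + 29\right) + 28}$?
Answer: $\frac{3583347900498}{2369} \approx 1.5126 \cdot 10^{9}$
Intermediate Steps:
$F = \frac{1}{103}$ ($F = \frac{1}{75 + 28} = \frac{1}{103} \approx 0.0097087$)
$X{\left(u,A \right)} = \frac{\frac{1}{103} + A}{136 + u}$ ($X{\left(u,A \right)} = \frac{A + \frac{1}{103}}{u + 136} = \frac{\frac{1}{103} + A}{136 + u}$)
$\left(X{\left(-90,73 \right)} + 45121\right) \left(33316 + M{\left(13,-130 \right)}\right) = \left(\frac{\frac{1}{103} + 73}{136 - 90} + 45121\right) \left(33316 + \left(76 - -130\right)\right) = \left(\frac{1}{46} \cdot \frac{7520}{103} + 45121\right) \left(33316 + \left(76 + 130\right)\right) = \left(\frac{1}{46} \cdot \frac{7520}{103} + 45121\right) \left(33316 + 206\right) = \left(\frac{3760}{2369} + 45121\right) 33522 = \frac{106895409}{2369} \cdot 33522 = \frac{3583347900498}{2369}$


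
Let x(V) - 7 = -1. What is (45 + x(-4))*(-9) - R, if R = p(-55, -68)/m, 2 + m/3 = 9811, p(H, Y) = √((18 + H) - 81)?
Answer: -459 - I*√118/29427 ≈ -459.0 - 0.00036914*I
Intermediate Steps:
p(H, Y) = √(-63 + H)
x(V) = 6 (x(V) = 7 - 1 = 6)
m = 29427 (m = -6 + 3*9811 = -6 + 29433 = 29427)
R = I*√118/29427 (R = √(-63 - 55)/29427 = √(-118)*(1/29427) = (I*√118)*(1/29427) = I*√118/29427 ≈ 0.00036914*I)
(45 + x(-4))*(-9) - R = (45 + 6)*(-9) - I*√118/29427 = 51*(-9) - I*√118/29427 = -459 - I*√118/29427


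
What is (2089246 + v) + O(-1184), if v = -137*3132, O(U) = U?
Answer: 1658978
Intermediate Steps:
v = -429084
(2089246 + v) + O(-1184) = (2089246 - 429084) - 1184 = 1660162 - 1184 = 1658978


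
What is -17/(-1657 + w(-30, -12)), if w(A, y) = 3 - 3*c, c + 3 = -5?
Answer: 17/1630 ≈ 0.010429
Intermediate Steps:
c = -8 (c = -3 - 5 = -8)
w(A, y) = 27 (w(A, y) = 3 - 3*(-8) = 3 + 24 = 27)
-17/(-1657 + w(-30, -12)) = -17/(-1657 + 27) = -17/(-1630) = -1/1630*(-17) = 17/1630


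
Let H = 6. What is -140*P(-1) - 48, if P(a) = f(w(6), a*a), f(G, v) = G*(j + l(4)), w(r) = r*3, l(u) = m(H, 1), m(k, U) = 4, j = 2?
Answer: -15168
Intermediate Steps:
l(u) = 4
w(r) = 3*r
f(G, v) = 6*G (f(G, v) = G*(2 + 4) = G*6 = 6*G)
P(a) = 108 (P(a) = 6*(3*6) = 6*18 = 108)
-140*P(-1) - 48 = -140*108 - 48 = -15120 - 48 = -15168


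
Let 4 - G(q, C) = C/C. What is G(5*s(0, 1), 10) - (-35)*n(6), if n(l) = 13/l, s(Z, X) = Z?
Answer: 473/6 ≈ 78.833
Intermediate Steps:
G(q, C) = 3 (G(q, C) = 4 - C/C = 4 - 1*1 = 4 - 1 = 3)
G(5*s(0, 1), 10) - (-35)*n(6) = 3 - (-35)*13/6 = 3 - 35*(-13/6) = 3 + 455/6 = 473/6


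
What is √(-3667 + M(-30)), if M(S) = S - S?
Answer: I*√3667 ≈ 60.556*I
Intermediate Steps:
M(S) = 0
√(-3667 + M(-30)) = √(-3667 + 0) = √(-3667) = I*√3667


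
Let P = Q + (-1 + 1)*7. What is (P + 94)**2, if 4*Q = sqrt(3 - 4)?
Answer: (376 + I)**2/16 ≈ 8835.9 + 47.0*I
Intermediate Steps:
Q = I/4 (Q = sqrt(3 - 4)/4 = sqrt(-1)/4 = I/4 ≈ 0.25*I)
P = I/4 (P = I/4 + (-1 + 1)*7 = I/4 + 0*7 = I/4 + 0 = I/4 ≈ 0.25*I)
(P + 94)**2 = (I/4 + 94)**2 = (94 + I/4)**2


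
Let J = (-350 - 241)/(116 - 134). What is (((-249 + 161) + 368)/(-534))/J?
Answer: -280/17533 ≈ -0.015970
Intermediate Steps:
J = 197/6 (J = -591/(-18) = -591*(-1/18) = 197/6 ≈ 32.833)
(((-249 + 161) + 368)/(-534))/J = (((-249 + 161) + 368)/(-534))/(197/6) = ((-88 + 368)*(-1/534))*(6/197) = (280*(-1/534))*(6/197) = -140/267*6/197 = -280/17533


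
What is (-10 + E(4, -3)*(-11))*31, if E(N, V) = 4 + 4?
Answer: -3038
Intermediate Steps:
E(N, V) = 8
(-10 + E(4, -3)*(-11))*31 = (-10 + 8*(-11))*31 = (-10 - 88)*31 = -98*31 = -3038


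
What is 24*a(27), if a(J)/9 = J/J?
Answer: 216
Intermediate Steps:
a(J) = 9 (a(J) = 9*(J/J) = 9*1 = 9)
24*a(27) = 24*9 = 216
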